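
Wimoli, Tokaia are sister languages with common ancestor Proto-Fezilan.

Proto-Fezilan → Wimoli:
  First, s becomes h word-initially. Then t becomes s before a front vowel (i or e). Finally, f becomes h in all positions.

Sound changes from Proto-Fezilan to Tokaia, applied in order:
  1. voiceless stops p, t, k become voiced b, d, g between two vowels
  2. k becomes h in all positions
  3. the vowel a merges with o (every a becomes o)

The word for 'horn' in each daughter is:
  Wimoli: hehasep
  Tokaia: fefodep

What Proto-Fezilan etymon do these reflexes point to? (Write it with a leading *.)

*fefatep

Position 3: Wimoli has h, Tokaia has f. Tokaia preserves f here (none of its changes turn any other segment into f), so the proto-segment is *f.
Position 1: Wimoli has h, Tokaia has f. Tokaia preserves f here (none of its changes turn any other segment into f), so the proto-segment is *f.
Position 4: Wimoli has a, Tokaia has o. Wimoli preserves a here (none of its changes turn any other segment into a), so the proto-segment is *a.
This points to *fefatep. Verify forward in each daughter:
Wimoli: *fefatep > fefasep > hehasep  (by palatalisation, unconditioned shift)
Tokaia: *fefatep
  fefatep → fefadep   [intervocalic voicing]
  fefadep (rule 2 does not apply)
  fefadep → fefodep   [vowel merger]
  giving Tokaia fefodep.
Only *fefatep yields all of Wimoli hehasep, Tokaia fefodep.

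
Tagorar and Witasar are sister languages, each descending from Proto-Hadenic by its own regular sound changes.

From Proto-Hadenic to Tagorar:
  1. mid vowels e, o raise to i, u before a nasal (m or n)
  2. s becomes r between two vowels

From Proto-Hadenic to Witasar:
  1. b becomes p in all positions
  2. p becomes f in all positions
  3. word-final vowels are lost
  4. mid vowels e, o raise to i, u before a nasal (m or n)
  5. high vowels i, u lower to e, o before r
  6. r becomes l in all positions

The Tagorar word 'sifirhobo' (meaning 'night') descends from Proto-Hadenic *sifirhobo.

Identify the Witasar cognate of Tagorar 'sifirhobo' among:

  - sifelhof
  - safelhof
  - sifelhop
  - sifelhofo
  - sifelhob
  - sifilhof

Witasar: *sifirhobo
  sifirhobo → sifirhopo   [unconditioned shift]
  sifirhopo → sifirhofo   [unconditioned shift]
  sifirhofo → sifirhof   [apocope]
  sifirhof (rule 4 does not apply)
  sifirhof → siferhof   [pre-rhotic lowering]
  siferhof → sifelhof   [unconditioned shift]
  giving Witasar sifelhof.
Only 'sifelhof' matches the regular Witasar development of *sifirhobo.

sifelhof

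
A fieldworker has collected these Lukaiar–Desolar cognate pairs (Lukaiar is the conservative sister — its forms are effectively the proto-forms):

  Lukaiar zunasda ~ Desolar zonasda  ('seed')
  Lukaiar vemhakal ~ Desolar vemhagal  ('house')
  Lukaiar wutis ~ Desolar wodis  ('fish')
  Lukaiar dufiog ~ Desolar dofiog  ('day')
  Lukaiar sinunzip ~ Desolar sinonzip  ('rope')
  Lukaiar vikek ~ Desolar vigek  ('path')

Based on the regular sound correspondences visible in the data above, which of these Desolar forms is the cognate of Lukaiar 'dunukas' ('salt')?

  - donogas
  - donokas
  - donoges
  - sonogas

zunasda ~ zonasda, sinunzip ~ sinonzip — Lukaiar u corresponds to Desolar o after a consonant, before a nasal.
wutis ~ wodis — Lukaiar u corresponds to Desolar o after a consonant, before a consonant other than r, m, n, p, b, f, v.
vemhakal ~ vemhagal — Lukaiar k corresponds to Desolar g between vowels (before a back vowel).
Applying these to Lukaiar 'dunukas':
  dunukas → donukas   (u→o after a consonant, before a nasal)
  donukas → donokas   (u→o after a consonant, before a consonant other than r, m, n, p, b, f, v)
  donokas → donogas   (k→g between vowels (before a back vowel))
So the Desolar cognate is 'donogas'.

donogas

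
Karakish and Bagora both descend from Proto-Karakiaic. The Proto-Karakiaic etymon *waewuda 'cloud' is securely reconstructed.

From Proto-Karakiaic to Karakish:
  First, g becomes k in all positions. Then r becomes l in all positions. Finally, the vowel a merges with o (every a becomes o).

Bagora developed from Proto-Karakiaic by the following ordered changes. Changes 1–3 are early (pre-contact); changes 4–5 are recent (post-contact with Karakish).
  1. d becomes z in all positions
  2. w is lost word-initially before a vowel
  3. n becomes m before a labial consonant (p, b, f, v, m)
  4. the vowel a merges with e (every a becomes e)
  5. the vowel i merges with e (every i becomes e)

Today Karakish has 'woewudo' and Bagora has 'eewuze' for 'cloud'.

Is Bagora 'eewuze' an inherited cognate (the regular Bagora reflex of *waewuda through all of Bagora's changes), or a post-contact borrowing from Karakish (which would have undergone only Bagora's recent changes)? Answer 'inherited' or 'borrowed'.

If inherited, *waewuda would pass through all of Bagora's changes:
Bagora: start from *waewuda.
  rule 1 (unconditioned shift): waewuda → waewuza
  rule 2 (glide loss): waewuza → aewuza
  rule 3: no change — aewuza
  rule 4 (vowel merger): aewuza → eewuze
  rule 5: no change — eewuze
  ⇒ Bagora eewuze
If borrowed from Karakish 'woewudo' after the early changes, it would undergo only the recent ones:
  rule 4 (vowel merger): no change (woewudo)
  rule 5 (vowel merger): no change (woewudo)
  ⇒ as a loan: woewudo
Bagora 'eewuze' matches the inherited outcome exactly, so it is an inherited cognate, not a loan.

inherited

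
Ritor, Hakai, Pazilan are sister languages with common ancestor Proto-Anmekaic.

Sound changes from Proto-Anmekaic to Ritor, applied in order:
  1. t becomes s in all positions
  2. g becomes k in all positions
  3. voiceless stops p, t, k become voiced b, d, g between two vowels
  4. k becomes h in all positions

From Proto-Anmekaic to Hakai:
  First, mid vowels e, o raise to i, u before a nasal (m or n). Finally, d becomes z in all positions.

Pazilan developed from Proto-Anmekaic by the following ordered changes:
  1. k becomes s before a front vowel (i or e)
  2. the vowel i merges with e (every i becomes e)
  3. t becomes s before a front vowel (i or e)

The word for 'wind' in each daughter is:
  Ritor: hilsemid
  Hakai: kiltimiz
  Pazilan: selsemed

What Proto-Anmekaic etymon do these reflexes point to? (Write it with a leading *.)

*kiltemid

Position 8: Ritor has d, Hakai has z, Pazilan has d. Ritor preserves d here (none of its changes turn any other segment into d), so the proto-segment is *d.
Position 5: Ritor has e, Hakai has i, Pazilan has e. Ritor preserves e here (none of its changes turn any other segment into e), so the proto-segment is *e.
Position 1: Ritor has h, Hakai has k, Pazilan has s. Hakai preserves k here (none of its changes turn any other segment into k), so the proto-segment is *k.
This points to *kiltemid. Verify forward in each daughter:
Ritor: start from *kiltemid.
  rule 1 (unconditioned shift): kiltemid → kilsemid
  rule 2: no change — kilsemid
  rule 3: no change — kilsemid
  rule 4 (unconditioned shift): kilsemid → hilsemid
  ⇒ Ritor hilsemid
Hakai: start from *kiltemid.
  rule 1 (pre-nasal raising): kiltemid → kiltimid
  rule 2 (unconditioned shift): kiltimid → kiltimiz
  ⇒ Hakai kiltimiz
Pazilan: *kiltemid
  kiltemid → siltemid   [palatalisation]
  siltemid → seltemed   [vowel merger]
  seltemed → selsemed   [palatalisation]
  giving Pazilan selsemed.
No other proto-form is consistent with every reflex, so the reconstruction is *kiltemid.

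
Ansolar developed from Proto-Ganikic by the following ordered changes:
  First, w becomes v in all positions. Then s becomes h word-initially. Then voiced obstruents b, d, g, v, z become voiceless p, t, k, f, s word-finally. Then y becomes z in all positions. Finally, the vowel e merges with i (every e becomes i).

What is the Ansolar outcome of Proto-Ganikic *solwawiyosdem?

holvavizosdim

Ansolar: *solwawiyosdem
  solwawiyosdem → solvaviyosdem   [unconditioned shift]
  solvaviyosdem → holvaviyosdem   [debuccalisation]
  holvaviyosdem (rule 3 does not apply)
  holvaviyosdem → holvavizosdem   [unconditioned shift]
  holvavizosdem → holvavizosdim   [vowel merger]
  giving Ansolar holvavizosdim.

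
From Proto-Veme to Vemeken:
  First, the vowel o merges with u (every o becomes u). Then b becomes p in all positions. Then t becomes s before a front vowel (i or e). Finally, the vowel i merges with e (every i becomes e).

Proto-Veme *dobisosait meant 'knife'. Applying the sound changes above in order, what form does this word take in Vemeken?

dupesusaet

Vemeken: *dobisosait > dubisusait > dupisusait > dupesusaet  (by vowel merger, unconditioned shift, vowel merger)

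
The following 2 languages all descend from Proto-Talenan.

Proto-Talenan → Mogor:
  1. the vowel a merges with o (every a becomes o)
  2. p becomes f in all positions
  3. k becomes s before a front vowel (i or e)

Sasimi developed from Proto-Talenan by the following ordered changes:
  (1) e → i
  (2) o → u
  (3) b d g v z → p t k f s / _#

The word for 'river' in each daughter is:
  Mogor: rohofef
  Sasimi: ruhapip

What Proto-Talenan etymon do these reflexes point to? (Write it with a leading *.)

*rohapep

Position 4: Mogor has o, Sasimi has a. Sasimi preserves a here (none of its changes turn any other segment into a), so the proto-segment is *a.
Position 2: Mogor has o, Sasimi has u. Taking the neighbouring segments as reconstructed: Mogor o could go back to *a or *o; Sasimi u could go back to *o or *u — the one source consistent with every daughter is *o.
Continuing position by position gives *rohapep; check it forward:
Mogor: *rohapep > rohopep > rohofef  (by vowel merger, unconditioned shift)
Sasimi: start from *rohapep.
  rule 1 (vowel merger): rohapep → rohapip
  rule 2 (vowel merger): rohapip → ruhapip
  rule 3: no change — ruhapip
  ⇒ Sasimi ruhapip
*rohapep is the unique common source.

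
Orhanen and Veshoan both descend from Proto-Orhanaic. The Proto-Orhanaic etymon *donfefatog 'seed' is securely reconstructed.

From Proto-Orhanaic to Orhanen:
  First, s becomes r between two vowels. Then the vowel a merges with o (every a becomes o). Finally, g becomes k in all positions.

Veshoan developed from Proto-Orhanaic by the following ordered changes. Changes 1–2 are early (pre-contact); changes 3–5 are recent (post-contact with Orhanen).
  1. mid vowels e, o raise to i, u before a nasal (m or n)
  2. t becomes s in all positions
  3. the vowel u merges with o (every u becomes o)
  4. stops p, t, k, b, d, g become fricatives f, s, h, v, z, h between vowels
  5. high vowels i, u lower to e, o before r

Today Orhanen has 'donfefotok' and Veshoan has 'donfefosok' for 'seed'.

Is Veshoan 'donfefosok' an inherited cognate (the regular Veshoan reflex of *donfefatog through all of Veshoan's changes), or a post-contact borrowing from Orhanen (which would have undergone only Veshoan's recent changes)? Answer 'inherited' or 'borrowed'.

borrowed

If inherited, *donfefatog would pass through all of Veshoan's changes:
Veshoan: *donfefatog > dunfefatog > dunfefasog > donfefasog  (by pre-nasal raising, unconditioned shift, vowel merger)
If borrowed from Orhanen 'donfefotok' after the early changes, it would undergo only the recent ones:
  rule 3 (vowel merger): no change (donfefotok)
  rule 4 (intervocalic lenition): donfefotok → donfefosok
  rule 5 (pre-rhotic lowering): no change (donfefosok)
  ⇒ as a loan: donfefosok
Veshoan 'donfefosok' matches the loan outcome 'donfefosok', not the inherited 'donfefasog' — it skipped the early Veshoan changes, so it was borrowed from Orhanen.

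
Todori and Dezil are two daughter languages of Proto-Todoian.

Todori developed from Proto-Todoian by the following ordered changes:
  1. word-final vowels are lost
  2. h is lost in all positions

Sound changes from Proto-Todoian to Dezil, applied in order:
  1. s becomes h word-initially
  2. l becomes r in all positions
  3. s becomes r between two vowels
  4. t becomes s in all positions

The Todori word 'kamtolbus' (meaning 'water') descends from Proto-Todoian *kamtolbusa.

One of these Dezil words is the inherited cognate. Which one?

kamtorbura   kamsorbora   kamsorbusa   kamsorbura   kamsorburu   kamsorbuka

kamsorbura

Dezil: *kamtolbusa > kamtorbusa > kamtorbura > kamsorbura  (by unconditioned shift, rhotacism, unconditioned shift)
Only 'kamsorbura' matches the regular Dezil development of *kamtolbusa.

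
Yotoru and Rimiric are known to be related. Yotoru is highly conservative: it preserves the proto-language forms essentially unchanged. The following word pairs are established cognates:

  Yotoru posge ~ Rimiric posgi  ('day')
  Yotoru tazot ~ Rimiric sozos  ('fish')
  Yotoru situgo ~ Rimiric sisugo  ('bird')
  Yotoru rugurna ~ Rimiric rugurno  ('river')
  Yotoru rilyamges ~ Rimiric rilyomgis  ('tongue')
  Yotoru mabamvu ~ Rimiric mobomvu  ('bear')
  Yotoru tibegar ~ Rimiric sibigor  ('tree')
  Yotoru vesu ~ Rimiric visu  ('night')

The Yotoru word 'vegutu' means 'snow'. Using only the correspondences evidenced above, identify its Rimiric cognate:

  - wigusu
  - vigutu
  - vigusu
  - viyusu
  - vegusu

rilyamges ~ rilyomgis, tibegar ~ sibigor — Yotoru e corresponds to Rimiric i after a consonant, before a consonant other than r, m, n, p, b, f, v.
situgo ~ sisugo — Yotoru t corresponds to Rimiric s between vowels (before a back vowel).
Applying these to Yotoru 'vegutu':
  vegutu → vigutu   (e→i after a consonant, before a consonant other than r, m, n, p, b, f, v)
  vigutu → vigusu   (t→s between vowels (before a back vowel))
So the Rimiric cognate is 'vigusu'.

vigusu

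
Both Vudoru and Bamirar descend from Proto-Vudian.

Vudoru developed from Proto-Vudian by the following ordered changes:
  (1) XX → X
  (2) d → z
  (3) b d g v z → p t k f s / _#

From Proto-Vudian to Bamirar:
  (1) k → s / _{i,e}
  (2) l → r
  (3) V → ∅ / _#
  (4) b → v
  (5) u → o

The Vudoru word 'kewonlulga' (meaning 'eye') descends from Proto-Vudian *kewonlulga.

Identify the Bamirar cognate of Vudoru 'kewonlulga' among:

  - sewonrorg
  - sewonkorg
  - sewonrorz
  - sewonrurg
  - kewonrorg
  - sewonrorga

Bamirar: *kewonlulga
  kewonlulga → sewonlulga   [palatalisation]
  sewonlulga → sewonrurga   [unconditioned shift]
  sewonrurga → sewonrurg   [apocope]
  sewonrurg (rule 4 does not apply)
  sewonrurg → sewonrorg   [vowel merger]
  giving Bamirar sewonrorg.
Only 'sewonrorg' matches the regular Bamirar development of *kewonlulga.

sewonrorg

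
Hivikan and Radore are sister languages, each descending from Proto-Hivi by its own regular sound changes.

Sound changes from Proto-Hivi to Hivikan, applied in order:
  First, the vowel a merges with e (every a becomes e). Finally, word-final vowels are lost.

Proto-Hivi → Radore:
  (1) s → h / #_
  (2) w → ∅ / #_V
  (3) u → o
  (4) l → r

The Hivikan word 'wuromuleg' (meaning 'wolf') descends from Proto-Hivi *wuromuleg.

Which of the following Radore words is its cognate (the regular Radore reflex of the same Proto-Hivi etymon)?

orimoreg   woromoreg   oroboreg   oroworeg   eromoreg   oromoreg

oromoreg

Radore: *wuromuleg
  wuromuleg (rule 1 does not apply)
  wuromuleg → uromuleg   [glide loss]
  uromuleg → oromoleg   [vowel merger]
  oromoleg → oromoreg   [unconditioned shift]
  giving Radore oromoreg.
The other candidates each miss or misapply at least one Radore change.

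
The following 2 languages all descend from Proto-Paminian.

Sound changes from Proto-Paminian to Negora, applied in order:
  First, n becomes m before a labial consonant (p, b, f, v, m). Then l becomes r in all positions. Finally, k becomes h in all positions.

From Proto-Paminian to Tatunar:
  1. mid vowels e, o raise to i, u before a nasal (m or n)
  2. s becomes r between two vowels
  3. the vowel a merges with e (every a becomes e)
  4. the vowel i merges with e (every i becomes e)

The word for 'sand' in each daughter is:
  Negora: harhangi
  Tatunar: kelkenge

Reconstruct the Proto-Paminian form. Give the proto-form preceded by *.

*kalkangi

Position 3: Negora has r, Tatunar has l. Tatunar preserves l here (none of its changes turn any other segment into l), so the proto-segment is *l.
Position 5: Negora has a, Tatunar has e. Negora preserves a here (none of its changes turn any other segment into a), so the proto-segment is *a.
Position 4: Negora has h, Tatunar has k. Tatunar preserves k here (none of its changes turn any other segment into k), so the proto-segment is *k.
Continuing position by position gives *kalkangi; check it forward:
Negora: *kalkangi > karkangi > harhangi  (by unconditioned shift, unconditioned shift)
Tatunar: start from *kalkangi.
  rule 1: no change — kalkangi
  rule 2: no change — kalkangi
  rule 3 (vowel merger): kalkangi → kelkengi
  rule 4 (vowel merger): kelkengi → kelkenge
  ⇒ Tatunar kelkenge
*kalkangi is the unique common source.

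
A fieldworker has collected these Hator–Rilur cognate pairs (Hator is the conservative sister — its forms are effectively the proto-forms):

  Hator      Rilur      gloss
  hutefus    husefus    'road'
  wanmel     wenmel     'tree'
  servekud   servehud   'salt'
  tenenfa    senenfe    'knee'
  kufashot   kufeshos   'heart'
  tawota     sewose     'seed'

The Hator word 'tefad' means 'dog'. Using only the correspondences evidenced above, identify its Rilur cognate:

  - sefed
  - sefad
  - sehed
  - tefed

tenenfa ~ senenfe — Hator t corresponds to Rilur s word-initially before a front vowel.
kufashot ~ kufeshos, tawota ~ sewose — Hator a corresponds to Rilur e after a consonant, before a consonant other than r, m, n, p, b, f, v.
Applying these to Hator 'tefad':
  tefad → sefad   (t→s word-initially before a front vowel)
  sefad → sefed   (a→e after a consonant, before a consonant other than r, m, n, p, b, f, v)
So the Rilur cognate is 'sefed'.

sefed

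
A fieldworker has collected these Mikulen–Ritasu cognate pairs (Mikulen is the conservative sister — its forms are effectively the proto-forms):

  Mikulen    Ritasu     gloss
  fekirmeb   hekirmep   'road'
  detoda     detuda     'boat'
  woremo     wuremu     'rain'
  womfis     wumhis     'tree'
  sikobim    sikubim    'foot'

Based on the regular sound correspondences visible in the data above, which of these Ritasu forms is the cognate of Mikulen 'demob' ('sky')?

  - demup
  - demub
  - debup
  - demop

demup

sikobim ~ sikubim — Mikulen o corresponds to Ritasu u after a consonant, before a labial obstruent.
fekirmeb ~ hekirmep — Mikulen b corresponds to Ritasu p word-finally.
Applying these to Mikulen 'demob':
  demob → demub   (o→u after a consonant, before a labial obstruent)
  demub → demup   (b→p word-finally)
So the Ritasu cognate is 'demup'.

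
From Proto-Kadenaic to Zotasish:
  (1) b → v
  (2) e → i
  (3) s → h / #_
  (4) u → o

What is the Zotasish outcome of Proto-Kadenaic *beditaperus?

viditapiros

Zotasish: *beditaperus
  beditaperus → veditaperus   [unconditioned shift]
  veditaperus → viditapirus   [vowel merger]
  viditapirus (rule 3 does not apply)
  viditapirus → viditapiros   [vowel merger]
  giving Zotasish viditapiros.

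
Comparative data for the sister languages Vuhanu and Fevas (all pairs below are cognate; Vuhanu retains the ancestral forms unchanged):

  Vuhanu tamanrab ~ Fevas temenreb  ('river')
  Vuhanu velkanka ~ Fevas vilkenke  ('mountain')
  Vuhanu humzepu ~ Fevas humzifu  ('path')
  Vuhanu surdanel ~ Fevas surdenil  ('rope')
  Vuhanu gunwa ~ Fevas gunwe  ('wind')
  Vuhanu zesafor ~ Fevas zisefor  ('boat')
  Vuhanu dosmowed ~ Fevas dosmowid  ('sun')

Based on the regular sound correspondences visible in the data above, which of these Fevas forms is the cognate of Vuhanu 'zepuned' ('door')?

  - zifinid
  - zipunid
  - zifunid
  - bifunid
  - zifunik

humzepu ~ humzifu — Vuhanu e corresponds to Fevas i after a consonant, before a labial obstruent.
humzepu ~ humzifu — Vuhanu p corresponds to Fevas f between vowels (before a back vowel).
velkanka ~ vilkenke, surdanel ~ surdenil — Vuhanu e corresponds to Fevas i after a consonant, before a consonant other than r, m, n, p, b, f, v.
Applying these to Vuhanu 'zepuned':
  zepuned → zipuned   (e→i after a consonant, before a labial obstruent)
  zipuned → zifuned   (p→f between vowels (before a back vowel))
  zifuned → zifunid   (e→i after a consonant, before a consonant other than r, m, n, p, b, f, v)
So the Fevas cognate is 'zifunid'.

zifunid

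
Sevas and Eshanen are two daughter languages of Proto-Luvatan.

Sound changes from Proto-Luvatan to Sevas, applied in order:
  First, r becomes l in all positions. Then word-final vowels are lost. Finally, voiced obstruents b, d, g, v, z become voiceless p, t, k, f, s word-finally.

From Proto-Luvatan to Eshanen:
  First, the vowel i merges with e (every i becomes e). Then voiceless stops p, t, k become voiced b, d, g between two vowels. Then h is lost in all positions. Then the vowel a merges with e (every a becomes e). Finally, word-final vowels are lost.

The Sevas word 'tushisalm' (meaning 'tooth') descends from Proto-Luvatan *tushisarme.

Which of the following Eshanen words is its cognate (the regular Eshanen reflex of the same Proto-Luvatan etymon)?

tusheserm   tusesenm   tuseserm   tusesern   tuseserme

Eshanen: *tushisarme
  tushisarme → tushesarme   [vowel merger]
  tushesarme (rule 2 does not apply)
  tushesarme → tusesarme   [h-loss]
  tusesarme → tuseserme   [vowel merger]
  tuseserme → tuseserm   [apocope]
  giving Eshanen tuseserm.
Among the options, 'tuseserm' alone shows every Eshanen change applied in order.

tuseserm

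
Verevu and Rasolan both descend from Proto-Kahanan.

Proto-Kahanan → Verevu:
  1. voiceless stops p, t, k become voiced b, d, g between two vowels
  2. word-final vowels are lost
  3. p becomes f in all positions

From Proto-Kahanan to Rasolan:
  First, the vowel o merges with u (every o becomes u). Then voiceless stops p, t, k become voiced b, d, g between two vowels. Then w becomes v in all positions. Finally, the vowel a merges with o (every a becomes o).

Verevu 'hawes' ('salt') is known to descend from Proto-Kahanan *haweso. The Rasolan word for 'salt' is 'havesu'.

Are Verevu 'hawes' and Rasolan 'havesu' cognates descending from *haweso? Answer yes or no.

no

Derive the expected Rasolan reflex of *haweso:
Rasolan: start from *haweso.
  rule 1 (vowel merger): haweso → hawesu
  rule 2: no change — hawesu
  rule 3 (unconditioned shift): hawesu → havesu
  rule 4 (vowel merger): havesu → hovesu
  ⇒ Rasolan hovesu
The regular Rasolan reflex would be 'hovesu', but the attested form is 'havesu'. The correspondence is irregular, so they are not cognates (the Rasolan form has a different source).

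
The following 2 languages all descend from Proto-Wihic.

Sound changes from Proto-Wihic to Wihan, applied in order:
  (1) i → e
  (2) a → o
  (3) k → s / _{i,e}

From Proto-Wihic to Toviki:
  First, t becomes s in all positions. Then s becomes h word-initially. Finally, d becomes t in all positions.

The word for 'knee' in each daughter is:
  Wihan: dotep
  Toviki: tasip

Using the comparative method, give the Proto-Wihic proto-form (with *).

*datip

Position 2: Wihan has o, Toviki has a. Toviki preserves a here (none of its changes turn any other segment into a), so the proto-segment is *a.
Position 4: Wihan has e, Toviki has i. Toviki preserves i here (none of its changes turn any other segment into i), so the proto-segment is *i.
Position 1: Wihan has d, Toviki has t. Wihan preserves d here (none of its changes turn any other segment into d), so the proto-segment is *d.
Continuing position by position gives *datip; check it forward:
Wihan: *datip > datep > dotep  (by vowel merger, vowel merger)
Toviki: start from *datip.
  rule 1 (unconditioned shift): datip → dasip
  rule 2: no change — dasip
  rule 3 (unconditioned shift): dasip → tasip
  ⇒ Toviki tasip
*datip is the unique common source.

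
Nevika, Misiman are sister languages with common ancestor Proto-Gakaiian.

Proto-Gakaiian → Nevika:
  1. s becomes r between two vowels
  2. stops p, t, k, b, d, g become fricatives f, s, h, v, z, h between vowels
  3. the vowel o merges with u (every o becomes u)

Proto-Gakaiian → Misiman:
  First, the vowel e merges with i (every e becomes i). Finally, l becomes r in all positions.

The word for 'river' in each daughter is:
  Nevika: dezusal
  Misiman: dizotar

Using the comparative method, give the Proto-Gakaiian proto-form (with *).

Position 4: Nevika has u, Misiman has o. Misiman preserves o here (none of its changes turn any other segment into o), so the proto-segment is *o.
Position 5: Nevika has s, Misiman has t. Misiman preserves t here (none of its changes turn any other segment into t), so the proto-segment is *t.
Position 2: Nevika has e, Misiman has i. Nevika preserves e here (none of its changes turn any other segment into e), so the proto-segment is *e.
Continuing position by position gives *dezotal; check it forward:
Nevika: *dezotal
  dezotal (rule 1 does not apply)
  dezotal → dezosal   [intervocalic lenition]
  dezosal → dezusal   [vowel merger]
  giving Nevika dezusal.
Misiman: *dezotal
  dezotal → dizotal   [vowel merger]
  dizotal → dizotar   [unconditioned shift]
  giving Misiman dizotar.
*dezotal is the unique common source.

*dezotal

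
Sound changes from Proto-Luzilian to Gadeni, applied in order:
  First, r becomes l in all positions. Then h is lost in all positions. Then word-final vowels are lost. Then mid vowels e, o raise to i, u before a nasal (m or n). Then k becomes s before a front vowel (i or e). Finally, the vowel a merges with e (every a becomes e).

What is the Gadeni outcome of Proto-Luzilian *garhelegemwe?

Gadeni: *garhelegemwe > galhelegemwe > galelegemwe > galelegemw > galelegimw > gelelegimw  (by unconditioned shift, h-loss, apocope, pre-nasal raising, vowel merger)

gelelegimw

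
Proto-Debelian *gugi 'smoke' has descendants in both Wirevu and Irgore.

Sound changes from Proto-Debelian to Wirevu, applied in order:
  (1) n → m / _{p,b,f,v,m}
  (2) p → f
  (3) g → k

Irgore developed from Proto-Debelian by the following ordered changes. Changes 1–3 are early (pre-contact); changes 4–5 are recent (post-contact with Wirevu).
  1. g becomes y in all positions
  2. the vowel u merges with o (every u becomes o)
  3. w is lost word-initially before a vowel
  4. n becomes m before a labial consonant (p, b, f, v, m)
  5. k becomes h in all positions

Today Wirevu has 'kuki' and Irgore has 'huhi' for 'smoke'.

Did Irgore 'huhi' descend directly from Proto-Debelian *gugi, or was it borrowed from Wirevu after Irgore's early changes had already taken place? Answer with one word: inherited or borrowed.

borrowed

If inherited, *gugi would pass through all of Irgore's changes:
Irgore: *gugi
  gugi → yuyi   [unconditioned shift]
  yuyi → yoyi   [vowel merger]
  yoyi (rule 3 does not apply)
  yoyi (rule 4 does not apply)
  yoyi (rule 5 does not apply)
  giving Irgore yoyi.
If borrowed from Wirevu 'kuki' after the early changes, it would undergo only the recent ones:
  rule 4 (nasal place assimilation): no change (kuki)
  rule 5 (unconditioned shift): kuki → huhi
  ⇒ as a loan: huhi
Irgore 'huhi' matches the loan outcome 'huhi', not the inherited 'yoyi' — it skipped the early Irgore changes, so it was borrowed from Wirevu.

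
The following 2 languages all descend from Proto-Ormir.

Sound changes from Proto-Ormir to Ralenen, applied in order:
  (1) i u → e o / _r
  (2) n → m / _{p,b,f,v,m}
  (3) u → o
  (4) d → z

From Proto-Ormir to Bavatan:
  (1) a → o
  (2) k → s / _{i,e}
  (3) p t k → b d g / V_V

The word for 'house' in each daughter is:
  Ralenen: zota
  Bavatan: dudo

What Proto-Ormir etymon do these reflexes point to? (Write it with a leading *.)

Position 1: Ralenen has z, Bavatan has d. Taking the neighbouring segments as reconstructed: Ralenen z could go back to *d or *z; Bavatan d can only go back to *d — the one source consistent with every daughter is *d.
Position 3: Ralenen has t, Bavatan has d. Ralenen preserves t here (none of its changes turn any other segment into t), so the proto-segment is *t.
Continuing position by position gives *duta; check it forward:
Ralenen: start from *duta.
  rule 1: no change — duta
  rule 2: no change — duta
  rule 3 (vowel merger): duta → dota
  rule 4 (unconditioned shift): dota → zota
  ⇒ Ralenen zota
Bavatan: *duta > duto > dudo  (by vowel merger, intervocalic voicing)
Only *duta yields all of Ralenen zota, Bavatan dudo.

*duta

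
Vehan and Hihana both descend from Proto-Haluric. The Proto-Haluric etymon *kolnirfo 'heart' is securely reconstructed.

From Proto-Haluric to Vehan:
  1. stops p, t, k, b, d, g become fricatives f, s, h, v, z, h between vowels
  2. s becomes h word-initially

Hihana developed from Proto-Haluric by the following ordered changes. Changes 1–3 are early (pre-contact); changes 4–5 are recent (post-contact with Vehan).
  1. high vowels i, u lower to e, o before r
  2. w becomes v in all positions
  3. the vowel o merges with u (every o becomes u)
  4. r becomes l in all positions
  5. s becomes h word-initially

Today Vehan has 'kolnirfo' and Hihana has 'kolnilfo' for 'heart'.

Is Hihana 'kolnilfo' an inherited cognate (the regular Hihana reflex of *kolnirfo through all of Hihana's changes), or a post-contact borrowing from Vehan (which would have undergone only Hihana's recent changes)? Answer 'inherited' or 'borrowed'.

If inherited, *kolnirfo would pass through all of Hihana's changes:
Hihana: start from *kolnirfo.
  rule 1 (pre-rhotic lowering): kolnirfo → kolnerfo
  rule 2: no change — kolnerfo
  rule 3 (vowel merger): kolnerfo → kulnerfu
  rule 4 (unconditioned shift): kulnerfu → kulnelfu
  rule 5: no change — kulnelfu
  ⇒ Hihana kulnelfu
If borrowed from Vehan 'kolnirfo' after the early changes, it would undergo only the recent ones:
  rule 4 (unconditioned shift): kolnirfo → kolnilfo
  rule 5 (debuccalisation): no change (kolnilfo)
  ⇒ as a loan: kolnilfo
Hihana 'kolnilfo' matches the loan outcome 'kolnilfo', not the inherited 'kulnelfu' — it skipped the early Hihana changes, so it was borrowed from Vehan.

borrowed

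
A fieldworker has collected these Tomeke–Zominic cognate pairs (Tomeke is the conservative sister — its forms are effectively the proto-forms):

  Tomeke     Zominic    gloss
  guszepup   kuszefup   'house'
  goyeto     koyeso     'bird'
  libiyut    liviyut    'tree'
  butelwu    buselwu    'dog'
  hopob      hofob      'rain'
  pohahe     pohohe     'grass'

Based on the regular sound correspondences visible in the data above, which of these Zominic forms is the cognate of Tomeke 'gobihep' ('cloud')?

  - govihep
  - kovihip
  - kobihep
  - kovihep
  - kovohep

kovihep

goyeto ~ koyeso — Tomeke g corresponds to Zominic k word-initially before a back vowel.
libiyut ~ liviyut — Tomeke b corresponds to Zominic v between vowels (before a front vowel).
Applying these to Tomeke 'gobihep':
  gobihep → kobihep   (g→k word-initially before a back vowel)
  kobihep → kovihep   (b→v between vowels (before a front vowel))
So the Zominic cognate is 'kovihep'.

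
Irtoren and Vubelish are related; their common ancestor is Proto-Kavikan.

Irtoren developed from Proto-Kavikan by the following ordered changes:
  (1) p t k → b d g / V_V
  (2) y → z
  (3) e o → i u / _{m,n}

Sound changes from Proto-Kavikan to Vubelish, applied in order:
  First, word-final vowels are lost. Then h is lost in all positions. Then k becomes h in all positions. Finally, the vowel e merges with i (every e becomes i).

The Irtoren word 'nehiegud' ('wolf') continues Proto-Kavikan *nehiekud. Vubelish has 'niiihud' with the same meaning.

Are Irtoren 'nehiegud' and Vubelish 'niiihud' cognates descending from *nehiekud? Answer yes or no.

yes

Derive the expected Vubelish reflex of *nehiekud:
Vubelish: *nehiekud > neiekud > neiehud > niiihud  (by h-loss, unconditioned shift, vowel merger)
Vubelish 'niiihud' matches the regular reflex exactly, so the pair is cognate.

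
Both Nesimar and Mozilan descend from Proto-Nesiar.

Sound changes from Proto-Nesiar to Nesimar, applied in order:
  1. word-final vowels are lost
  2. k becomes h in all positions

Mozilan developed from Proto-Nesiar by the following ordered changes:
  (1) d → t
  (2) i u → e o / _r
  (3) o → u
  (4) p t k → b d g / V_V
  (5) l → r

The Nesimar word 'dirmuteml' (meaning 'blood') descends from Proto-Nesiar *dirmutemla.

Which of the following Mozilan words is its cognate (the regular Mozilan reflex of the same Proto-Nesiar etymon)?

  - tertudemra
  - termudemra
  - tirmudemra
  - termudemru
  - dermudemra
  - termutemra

Mozilan: start from *dirmutemla.
  rule 1 (unconditioned shift): dirmutemla → tirmutemla
  rule 2 (pre-rhotic lowering): tirmutemla → termutemla
  rule 3: no change — termutemla
  rule 4 (intervocalic voicing): termutemla → termudemla
  rule 5 (unconditioned shift): termudemla → termudemra
  ⇒ Mozilan termudemra
The other candidates each miss or misapply at least one Mozilan change.

termudemra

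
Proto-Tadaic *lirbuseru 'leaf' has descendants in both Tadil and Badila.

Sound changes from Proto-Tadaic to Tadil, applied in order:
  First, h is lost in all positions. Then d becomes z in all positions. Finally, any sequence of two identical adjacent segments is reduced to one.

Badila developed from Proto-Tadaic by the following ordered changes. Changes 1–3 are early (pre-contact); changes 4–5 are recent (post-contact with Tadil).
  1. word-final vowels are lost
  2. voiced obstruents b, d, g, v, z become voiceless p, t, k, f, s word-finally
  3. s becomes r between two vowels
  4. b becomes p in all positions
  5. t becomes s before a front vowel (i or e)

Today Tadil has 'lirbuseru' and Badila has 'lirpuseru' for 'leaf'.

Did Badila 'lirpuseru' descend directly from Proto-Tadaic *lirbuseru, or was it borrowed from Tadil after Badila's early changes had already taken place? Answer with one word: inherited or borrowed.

borrowed

If inherited, *lirbuseru would pass through all of Badila's changes:
Badila: *lirbuseru > lirbuser > lirburer > lirpurer  (by apocope, rhotacism, unconditioned shift)
If borrowed from Tadil 'lirbuseru' after the early changes, it would undergo only the recent ones:
  rule 4 (unconditioned shift): lirbuseru → lirpuseru
  rule 5 (palatalisation): no change (lirpuseru)
  ⇒ as a loan: lirpuseru
Badila 'lirpuseru' matches the loan outcome 'lirpuseru', not the inherited 'lirpurer' — it skipped the early Badila changes, so it was borrowed from Tadil.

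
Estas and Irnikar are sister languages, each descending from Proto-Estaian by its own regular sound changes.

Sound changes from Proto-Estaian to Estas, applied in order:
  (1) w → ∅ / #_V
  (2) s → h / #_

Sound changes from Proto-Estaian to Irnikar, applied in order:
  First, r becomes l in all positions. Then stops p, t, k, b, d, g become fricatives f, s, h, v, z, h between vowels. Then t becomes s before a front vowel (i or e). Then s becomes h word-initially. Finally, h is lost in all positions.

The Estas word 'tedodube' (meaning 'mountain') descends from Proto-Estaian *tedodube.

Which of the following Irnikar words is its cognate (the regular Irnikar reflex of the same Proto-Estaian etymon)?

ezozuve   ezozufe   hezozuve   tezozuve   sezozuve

ezozuve

Irnikar: *tedodube
  tedodube (rule 1 does not apply)
  tedodube → tezozuve   [intervocalic lenition]
  tezozuve → sezozuve   [palatalisation]
  sezozuve → hezozuve   [debuccalisation]
  hezozuve → ezozuve   [h-loss]
  giving Irnikar ezozuve.
Among the options, 'ezozuve' alone shows every Irnikar change applied in order.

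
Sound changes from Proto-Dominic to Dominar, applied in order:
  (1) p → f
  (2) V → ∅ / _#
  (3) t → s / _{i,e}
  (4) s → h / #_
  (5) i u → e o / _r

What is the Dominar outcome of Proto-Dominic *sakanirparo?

hakanerfar

Dominar: start from *sakanirparo.
  rule 1 (unconditioned shift): sakanirparo → sakanirfaro
  rule 2 (apocope): sakanirfaro → sakanirfar
  rule 3: no change — sakanirfar
  rule 4 (debuccalisation): sakanirfar → hakanirfar
  rule 5 (pre-rhotic lowering): hakanirfar → hakanerfar
  ⇒ Dominar hakanerfar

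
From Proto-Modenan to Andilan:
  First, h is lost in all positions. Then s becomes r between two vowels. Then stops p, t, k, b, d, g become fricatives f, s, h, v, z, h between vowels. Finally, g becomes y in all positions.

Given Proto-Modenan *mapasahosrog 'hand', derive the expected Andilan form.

mafaraosroy

Andilan: *mapasahosrog > mapasaosrog > maparaosrog > mafaraosrog > mafaraosroy  (by h-loss, rhotacism, intervocalic lenition, unconditioned shift)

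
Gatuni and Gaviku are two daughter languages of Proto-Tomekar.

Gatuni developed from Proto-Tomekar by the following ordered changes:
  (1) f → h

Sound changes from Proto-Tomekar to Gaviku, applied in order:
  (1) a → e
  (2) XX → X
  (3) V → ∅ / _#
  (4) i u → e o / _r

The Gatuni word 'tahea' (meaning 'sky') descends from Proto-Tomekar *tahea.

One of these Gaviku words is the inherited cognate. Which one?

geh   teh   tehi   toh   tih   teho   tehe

Gaviku: *tahea > tehee > tehe > teh  (by vowel merger, degemination, apocope)
The other candidates each miss or misapply at least one Gaviku change.

teh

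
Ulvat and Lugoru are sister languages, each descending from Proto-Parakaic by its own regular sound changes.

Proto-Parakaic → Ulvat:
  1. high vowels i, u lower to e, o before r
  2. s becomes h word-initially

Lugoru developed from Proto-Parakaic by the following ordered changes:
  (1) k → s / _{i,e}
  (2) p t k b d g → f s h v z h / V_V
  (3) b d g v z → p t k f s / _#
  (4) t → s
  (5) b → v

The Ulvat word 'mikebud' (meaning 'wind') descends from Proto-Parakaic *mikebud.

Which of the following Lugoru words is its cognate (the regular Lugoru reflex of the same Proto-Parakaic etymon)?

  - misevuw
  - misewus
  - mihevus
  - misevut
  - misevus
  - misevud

Lugoru: start from *mikebud.
  rule 1 (palatalisation): mikebud → misebud
  rule 2 (intervocalic lenition): misebud → misevud
  rule 3 (final devoicing): misevud → misevut
  rule 4 (unconditioned shift): misevut → misevus
  rule 5: no change — misevus
  ⇒ Lugoru misevus

misevus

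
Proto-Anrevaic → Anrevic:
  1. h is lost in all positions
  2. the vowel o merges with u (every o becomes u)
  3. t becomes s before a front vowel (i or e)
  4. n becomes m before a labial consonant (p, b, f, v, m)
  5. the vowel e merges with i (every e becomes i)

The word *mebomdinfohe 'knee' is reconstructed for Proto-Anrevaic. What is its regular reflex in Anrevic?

Anrevic: start from *mebomdinfohe.
  rule 1 (h-loss): mebomdinfohe → mebomdinfoe
  rule 2 (vowel merger): mebomdinfoe → mebumdinfue
  rule 3: no change — mebumdinfue
  rule 4 (nasal place assimilation): mebumdinfue → mebumdimfue
  rule 5 (vowel merger): mebumdimfue → mibumdimfui
  ⇒ Anrevic mibumdimfui

mibumdimfui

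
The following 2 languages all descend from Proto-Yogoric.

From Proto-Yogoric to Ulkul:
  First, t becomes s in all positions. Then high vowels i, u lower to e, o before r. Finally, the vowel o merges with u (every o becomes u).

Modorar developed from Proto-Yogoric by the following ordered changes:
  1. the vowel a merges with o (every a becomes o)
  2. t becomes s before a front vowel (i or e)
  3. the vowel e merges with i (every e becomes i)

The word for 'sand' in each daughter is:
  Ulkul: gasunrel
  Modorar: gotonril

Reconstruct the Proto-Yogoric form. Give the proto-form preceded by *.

*gatonrel

Position 4: Ulkul has u, Modorar has o. Taking the neighbouring segments as reconstructed: Ulkul u could go back to *o or *u; Modorar o could go back to *a or *o — the one source consistent with every daughter is *o.
Position 2: Ulkul has a, Modorar has o. Ulkul preserves a here (none of its changes turn any other segment into a), so the proto-segment is *a.
Position 7: Ulkul has e, Modorar has i. Taking the neighbouring segments as reconstructed: Ulkul e can only go back to *e; Modorar i could go back to *e or *i — the one source consistent with every daughter is *e.
This points to *gatonrel. Verify forward in each daughter:
Ulkul: *gatonrel
  gatonrel → gasonrel   [unconditioned shift]
  gasonrel (rule 2 does not apply)
  gasonrel → gasunrel   [vowel merger]
  giving Ulkul gasunrel.
Modorar: *gatonrel > gotonrel > gotonril  (by vowel merger, vowel merger)
*gatonrel is the unique common source.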